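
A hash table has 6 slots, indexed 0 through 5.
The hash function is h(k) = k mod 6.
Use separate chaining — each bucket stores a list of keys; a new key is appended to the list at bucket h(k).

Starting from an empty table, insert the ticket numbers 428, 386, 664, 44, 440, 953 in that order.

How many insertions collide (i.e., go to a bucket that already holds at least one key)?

428 -> bucket 2
386 -> bucket 2 (collision)
664 -> bucket 4
44 -> bucket 2 (collision)
440 -> bucket 2 (collision)
953 -> bucket 5
Final buckets:
0: —
1: —
2: 428 -> 386 -> 44 -> 440
3: —
4: 664
5: 953

3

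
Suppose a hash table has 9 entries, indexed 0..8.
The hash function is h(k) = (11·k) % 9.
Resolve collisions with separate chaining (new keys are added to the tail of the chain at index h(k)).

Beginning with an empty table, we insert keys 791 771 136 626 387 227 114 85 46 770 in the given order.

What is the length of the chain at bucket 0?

Insert 791: h=7, bucket 7 empty -> new chain.
Insert 771: h=3, bucket 3 empty -> new chain.
Insert 136: h=2, bucket 2 empty -> new chain.
Insert 626: h=1, bucket 1 empty -> new chain.
Insert 387: h=0, bucket 0 empty -> new chain.
Insert 227: h=4, bucket 4 empty -> new chain.
Insert 114: h=3, bucket 3 nonempty -> append to chain.
Insert 85: h=8, bucket 8 empty -> new chain.
Insert 46: h=2, bucket 2 nonempty -> append to chain.
Insert 770: h=1, bucket 1 nonempty -> append to chain.
Final buckets:
0: 387
1: 626 -> 770
2: 136 -> 46
3: 771 -> 114
4: 227
5: ∅
6: ∅
7: 791
8: 85

1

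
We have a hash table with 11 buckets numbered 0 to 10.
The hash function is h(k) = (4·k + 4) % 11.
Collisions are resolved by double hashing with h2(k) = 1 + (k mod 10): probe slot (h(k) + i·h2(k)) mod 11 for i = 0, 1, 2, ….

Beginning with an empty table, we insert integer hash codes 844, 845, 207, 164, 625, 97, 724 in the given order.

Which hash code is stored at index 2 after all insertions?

844: h=3 => slot 3
845: h=7 => slot 7
207: h=7, h2=8, probe 7,4 => slot 4
164: h=0 => slot 0
625: h=7, h2=6, probe 7,2 => slot 2
97: h=7, h2=8, probe 7,4,1 => slot 1
724: h=7, h2=5, probe 7,1,6 => slot 6
Table: [164, 97, 625, 844, 207, _, 724, 845, _, _, _]

625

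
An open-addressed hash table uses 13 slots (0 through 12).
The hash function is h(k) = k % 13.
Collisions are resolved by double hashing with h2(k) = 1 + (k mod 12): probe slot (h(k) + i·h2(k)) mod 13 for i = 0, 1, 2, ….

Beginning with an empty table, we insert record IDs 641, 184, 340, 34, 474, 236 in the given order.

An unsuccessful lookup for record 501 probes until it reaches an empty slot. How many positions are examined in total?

3

Insert 641: h=4, slot 4 empty -> index 4.
Insert 184: h=2, slot 2 empty -> index 2.
Insert 340: h=2, h2=5, slot 2 occupied -> index 7.
Insert 34: h=8, slot 8 empty -> index 8.
Insert 474: h=6, slot 6 empty -> index 6.
Insert 236: h=2, h2=9, slot 2 occupied -> index 11.
Table: [∅, ∅, 184, ∅, 641, ∅, 474, 340, 34, ∅, ∅, 236, ∅]
Lookup 501: h=7, h2=10, probe 7,4,1 → slot 1 empty, not found.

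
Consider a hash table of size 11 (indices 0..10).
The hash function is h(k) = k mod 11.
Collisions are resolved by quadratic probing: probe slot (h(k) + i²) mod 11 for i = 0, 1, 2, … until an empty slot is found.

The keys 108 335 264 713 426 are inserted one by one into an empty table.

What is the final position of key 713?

10

Insert 108: h=9, slot 9 empty -> index 9.
Insert 335: h=5, slot 5 empty -> index 5.
Insert 264: h=0, slot 0 empty -> index 0.
Insert 713: h=9, slot 9 occupied -> index 10.
Insert 426: h=8, slot 8 empty -> index 8.
Table: [264, -, -, -, -, 335, -, -, 426, 108, 713]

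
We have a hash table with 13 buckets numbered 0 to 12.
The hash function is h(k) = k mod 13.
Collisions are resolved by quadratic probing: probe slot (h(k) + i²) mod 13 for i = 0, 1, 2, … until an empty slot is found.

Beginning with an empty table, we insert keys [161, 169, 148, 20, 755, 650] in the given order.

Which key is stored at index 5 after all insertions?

161: h=5 => slot 5
169: h=0 => slot 0
148: h=5, probe 5,6 => slot 6
20: h=7 => slot 7
755: h=1 => slot 1
650: h=0, probe 0,1,4 => slot 4
Table: [169, 755, ., ., 650, 161, 148, 20, ., ., ., ., .]

161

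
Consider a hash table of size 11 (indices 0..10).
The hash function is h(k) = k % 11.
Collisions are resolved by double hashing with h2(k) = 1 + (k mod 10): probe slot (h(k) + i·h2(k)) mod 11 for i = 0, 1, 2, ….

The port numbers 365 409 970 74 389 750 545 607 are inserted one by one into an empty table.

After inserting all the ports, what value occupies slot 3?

970

Insert 365: h=2, slot 2 empty -> index 2.
Insert 409: h=2, h2=10, slot 2 occupied -> index 1.
Insert 970: h=2, h2=1, slot 2 occupied -> index 3.
Insert 74: h=8, slot 8 empty -> index 8.
Insert 389: h=4, slot 4 empty -> index 4.
Insert 750: h=2, h2=1, slots 2,3,4 occupied -> index 5.
Insert 545: h=6, slot 6 empty -> index 6.
Insert 607: h=2, h2=8, slot 2 occupied -> index 10.
Table: [_, 409, 365, 970, 389, 750, 545, _, 74, _, 607]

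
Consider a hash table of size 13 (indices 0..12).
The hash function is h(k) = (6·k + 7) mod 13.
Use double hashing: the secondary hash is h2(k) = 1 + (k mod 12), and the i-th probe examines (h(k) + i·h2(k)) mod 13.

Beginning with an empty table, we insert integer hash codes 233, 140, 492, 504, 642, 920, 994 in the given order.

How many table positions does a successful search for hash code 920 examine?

233 hashes to 1; slot 1 is free -> place at 1.
140 hashes to 2; slot 2 is free -> place at 2.
492 hashes to 8; slot 8 is free -> place at 8.
504 hashes to 2, h2=1; 2 taken -> place at 3.
642 hashes to 11; slot 11 is free -> place at 11.
920 hashes to 2, h2=9; 2,11 taken -> place at 7.
994 hashes to 4; slot 4 is free -> place at 4.
Table: [∅, 233, 140, 504, 994, ∅, ∅, 920, 492, ∅, ∅, 642, ∅]
Lookup 920: h=2, h2=9, probe 2,11,7 → found at 7.

3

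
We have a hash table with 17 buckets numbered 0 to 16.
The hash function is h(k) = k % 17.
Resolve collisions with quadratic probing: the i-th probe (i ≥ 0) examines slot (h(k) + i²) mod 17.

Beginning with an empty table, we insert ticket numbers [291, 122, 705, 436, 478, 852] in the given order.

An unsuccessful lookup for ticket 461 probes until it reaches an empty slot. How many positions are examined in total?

291: h=2 → slot 2
122: h=3 → slot 3
705: h=8 → slot 8
436: h=11 → slot 11
478: h=2, probe 2,3,6 → slot 6
852: h=2, probe 2,3,6,11,1 → slot 1
Table: [-, 852, 291, 122, -, -, 478, -, 705, -, -, 436, -, -, -, -, -]
Lookup 461: h=2, probe 2,3,6,11,1,10 → slot 10 empty, not found.

6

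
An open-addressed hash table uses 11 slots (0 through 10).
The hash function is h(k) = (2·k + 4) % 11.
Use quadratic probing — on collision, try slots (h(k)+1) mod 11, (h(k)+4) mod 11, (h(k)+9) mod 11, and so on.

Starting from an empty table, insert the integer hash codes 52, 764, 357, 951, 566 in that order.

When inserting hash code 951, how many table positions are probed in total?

3

Insert 52: h=9, slot 9 empty => index 9.
Insert 764: h=3, slot 3 empty => index 3.
Insert 357: h=3, slot 3 occupied => index 4.
Insert 951: h=3, slots 3,4 occupied => index 7.
Insert 566: h=3, slots 3,4,7 occupied => index 1.
Table: [∅, 566, ∅, 764, 357, ∅, ∅, 951, ∅, 52, ∅]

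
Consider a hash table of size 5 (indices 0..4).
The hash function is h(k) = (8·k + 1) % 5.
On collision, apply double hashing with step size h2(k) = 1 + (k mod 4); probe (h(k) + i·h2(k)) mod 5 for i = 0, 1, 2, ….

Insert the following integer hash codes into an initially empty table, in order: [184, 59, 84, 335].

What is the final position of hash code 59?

184: h=3 → slot 3
59: h=3, h2=4, probe 3,2 → slot 2
84: h=3, h2=1, probe 3,4 → slot 4
335: h=1 → slot 1
Table: [-, 335, 59, 184, 84]

2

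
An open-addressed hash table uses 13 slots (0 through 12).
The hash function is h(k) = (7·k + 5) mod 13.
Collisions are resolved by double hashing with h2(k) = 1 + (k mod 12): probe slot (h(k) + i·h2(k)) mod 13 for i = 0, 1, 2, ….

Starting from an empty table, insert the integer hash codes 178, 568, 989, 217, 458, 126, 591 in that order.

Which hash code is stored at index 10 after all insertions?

Insert 178: h=3, slot 3 empty => index 3.
Insert 568: h=3, h2=5, slot 3 occupied => index 8.
Insert 989: h=12, slot 12 empty => index 12.
Insert 217: h=3, h2=2, slot 3 occupied => index 5.
Insert 458: h=0, slot 0 empty => index 0.
Insert 126: h=3, h2=7, slot 3 occupied => index 10.
Insert 591: h=8, h2=4, slots 8,12,3 occupied => index 7.
Table: [458, —, —, 178, —, 217, —, 591, 568, —, 126, —, 989]

126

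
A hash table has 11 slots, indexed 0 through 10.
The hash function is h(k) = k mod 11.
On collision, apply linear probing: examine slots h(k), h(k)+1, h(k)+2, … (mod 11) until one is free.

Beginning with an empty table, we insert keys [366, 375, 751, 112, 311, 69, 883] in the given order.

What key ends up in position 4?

751

366: h=3 -> slot 3
375: h=1 -> slot 1
751: h=3, probe 3,4 -> slot 4
112: h=2 -> slot 2
311: h=3, probe 3,4,5 -> slot 5
69: h=3, probe 3,4,5,6 -> slot 6
883: h=3, probe 3,4,5,6,7 -> slot 7
Table: [_, 375, 112, 366, 751, 311, 69, 883, _, _, _]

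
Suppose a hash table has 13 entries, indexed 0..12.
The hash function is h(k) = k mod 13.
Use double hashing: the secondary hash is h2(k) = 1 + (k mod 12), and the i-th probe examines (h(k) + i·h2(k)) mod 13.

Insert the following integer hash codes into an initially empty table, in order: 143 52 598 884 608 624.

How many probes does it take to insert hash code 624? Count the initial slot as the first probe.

143: h=0 -> slot 0
52: h=0, h2=5, probe 0,5 -> slot 5
598: h=0, h2=11, probe 0,11 -> slot 11
884: h=0, h2=9, probe 0,9 -> slot 9
608: h=10 -> slot 10
624: h=0, h2=1, probe 0,1 -> slot 1
Table: [143, 624, —, —, —, 52, —, —, —, 884, 608, 598, —]

2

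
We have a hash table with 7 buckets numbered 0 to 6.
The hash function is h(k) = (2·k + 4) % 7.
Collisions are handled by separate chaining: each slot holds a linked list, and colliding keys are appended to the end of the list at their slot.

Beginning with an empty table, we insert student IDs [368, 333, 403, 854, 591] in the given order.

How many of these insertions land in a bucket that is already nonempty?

2

Insert 368: h=5, bucket 5 empty → new chain.
Insert 333: h=5, bucket 5 nonempty → append to chain.
Insert 403: h=5, bucket 5 nonempty → append to chain.
Insert 854: h=4, bucket 4 empty → new chain.
Insert 591: h=3, bucket 3 empty → new chain.
Final buckets:
0: .
1: .
2: .
3: 591
4: 854
5: 368 -> 333 -> 403
6: .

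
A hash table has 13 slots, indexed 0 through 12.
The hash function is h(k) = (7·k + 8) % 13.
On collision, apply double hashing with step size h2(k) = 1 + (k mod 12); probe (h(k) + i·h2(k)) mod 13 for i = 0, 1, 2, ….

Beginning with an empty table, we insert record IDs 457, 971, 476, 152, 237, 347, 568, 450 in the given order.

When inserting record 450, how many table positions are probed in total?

3

Insert 457: h=9, slot 9 empty -> index 9.
Insert 971: h=6, slot 6 empty -> index 6.
Insert 476: h=12, slot 12 empty -> index 12.
Insert 152: h=6, h2=9, slot 6 occupied -> index 2.
Insert 237: h=3, slot 3 empty -> index 3.
Insert 347: h=6, h2=12, slot 6 occupied -> index 5.
Insert 568: h=6, h2=5, slot 6 occupied -> index 11.
Insert 450: h=12, h2=7, slots 12,6 occupied -> index 0.
Table: [450, -, 152, 237, -, 347, 971, -, -, 457, -, 568, 476]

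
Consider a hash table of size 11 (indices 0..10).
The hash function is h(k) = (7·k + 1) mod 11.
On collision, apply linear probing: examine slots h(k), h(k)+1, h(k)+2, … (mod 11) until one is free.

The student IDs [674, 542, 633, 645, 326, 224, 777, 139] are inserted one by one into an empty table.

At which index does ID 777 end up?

9

674 hashes to 0; slot 0 is free => place at 0.
542 hashes to 0; 0 taken => place at 1.
633 hashes to 10; slot 10 is free => place at 10.
645 hashes to 6; slot 6 is free => place at 6.
326 hashes to 6; 6 taken => place at 7.
224 hashes to 7; 7 taken => place at 8.
777 hashes to 6; 6,7,8 taken => place at 9.
139 hashes to 6; 6,7,8,9,10,0,1 taken => place at 2.
Table: [674, 542, 139, _, _, _, 645, 326, 224, 777, 633]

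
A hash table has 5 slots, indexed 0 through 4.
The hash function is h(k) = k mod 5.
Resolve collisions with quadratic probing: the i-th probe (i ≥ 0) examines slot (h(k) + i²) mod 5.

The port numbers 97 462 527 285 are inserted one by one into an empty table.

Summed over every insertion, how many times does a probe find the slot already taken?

3

Insert 97: h=2, slot 2 empty -> index 2.
Insert 462: h=2, slot 2 occupied -> index 3.
Insert 527: h=2, slots 2,3 occupied -> index 1.
Insert 285: h=0, slot 0 empty -> index 0.
Table: [285, 527, 97, 462, .]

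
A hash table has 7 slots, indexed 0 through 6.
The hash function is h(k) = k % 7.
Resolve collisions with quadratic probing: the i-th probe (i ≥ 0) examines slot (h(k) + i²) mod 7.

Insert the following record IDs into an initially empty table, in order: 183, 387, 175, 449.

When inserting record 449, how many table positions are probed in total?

3

183 hashes to 1; slot 1 is free → place at 1.
387 hashes to 2; slot 2 is free → place at 2.
175 hashes to 0; slot 0 is free → place at 0.
449 hashes to 1; 1,2 taken → place at 5.
Table: [175, 183, 387, ∅, ∅, 449, ∅]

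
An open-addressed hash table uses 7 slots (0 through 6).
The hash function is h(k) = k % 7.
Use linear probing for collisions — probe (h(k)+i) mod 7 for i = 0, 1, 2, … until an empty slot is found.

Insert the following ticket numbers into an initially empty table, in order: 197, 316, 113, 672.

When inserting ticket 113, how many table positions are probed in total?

197 hashes to 1; slot 1 is free -> place at 1.
316 hashes to 1; 1 taken -> place at 2.
113 hashes to 1; 1,2 taken -> place at 3.
672 hashes to 0; slot 0 is free -> place at 0.
Table: [672, 197, 316, 113, -, -, -]

3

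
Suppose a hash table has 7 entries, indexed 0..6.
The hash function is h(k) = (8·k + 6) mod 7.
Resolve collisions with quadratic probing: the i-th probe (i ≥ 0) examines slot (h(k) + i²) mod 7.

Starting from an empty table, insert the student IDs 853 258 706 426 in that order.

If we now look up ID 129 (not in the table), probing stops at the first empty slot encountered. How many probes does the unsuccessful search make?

Insert 853: h=5, slot 5 empty => index 5.
Insert 258: h=5, slot 5 occupied => index 6.
Insert 706: h=5, slots 5,6 occupied => index 2.
Insert 426: h=5, slots 5,6,2 occupied => index 0.
Table: [426, ∅, 706, ∅, ∅, 853, 258]
Lookup 129: h=2, probe 2,3 → slot 3 empty, not found.

2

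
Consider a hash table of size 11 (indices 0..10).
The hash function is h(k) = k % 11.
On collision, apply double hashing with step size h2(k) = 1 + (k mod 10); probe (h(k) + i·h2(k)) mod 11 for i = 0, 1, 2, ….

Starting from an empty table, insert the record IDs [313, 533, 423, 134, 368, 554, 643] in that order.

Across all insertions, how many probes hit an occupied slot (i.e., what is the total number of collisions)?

313 hashes to 5; slot 5 is free => place at 5.
533 hashes to 5, h2=4; 5 taken => place at 9.
423 hashes to 5, h2=4; 5,9 taken => place at 2.
134 hashes to 2, h2=5; 2 taken => place at 7.
368 hashes to 5, h2=9; 5 taken => place at 3.
554 hashes to 4; slot 4 is free => place at 4.
643 hashes to 5, h2=4; 5,9,2 taken => place at 6.
Table: [∅, ∅, 423, 368, 554, 313, 643, 134, ∅, 533, ∅]

8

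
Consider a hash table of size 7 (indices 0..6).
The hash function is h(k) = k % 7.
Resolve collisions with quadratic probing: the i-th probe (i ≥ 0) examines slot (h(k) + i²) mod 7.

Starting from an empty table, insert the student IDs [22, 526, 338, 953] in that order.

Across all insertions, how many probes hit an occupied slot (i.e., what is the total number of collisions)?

Insert 22: h=1, slot 1 empty => index 1.
Insert 526: h=1, slot 1 occupied => index 2.
Insert 338: h=2, slot 2 occupied => index 3.
Insert 953: h=1, slots 1,2 occupied => index 5.
Table: [_, 22, 526, 338, _, 953, _]

4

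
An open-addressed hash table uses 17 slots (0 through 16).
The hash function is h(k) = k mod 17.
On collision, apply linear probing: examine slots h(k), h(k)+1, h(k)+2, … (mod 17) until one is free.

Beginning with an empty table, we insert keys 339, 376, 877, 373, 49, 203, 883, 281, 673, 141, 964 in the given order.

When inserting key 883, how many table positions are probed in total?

Insert 339: h=16, slot 16 empty => index 16.
Insert 376: h=2, slot 2 empty => index 2.
Insert 877: h=10, slot 10 empty => index 10.
Insert 373: h=16, slot 16 occupied => index 0.
Insert 49: h=15, slot 15 empty => index 15.
Insert 203: h=16, slots 16,0 occupied => index 1.
Insert 883: h=16, slots 16,0,1,2 occupied => index 3.
Insert 281: h=9, slot 9 empty => index 9.
Insert 673: h=10, slot 10 occupied => index 11.
Insert 141: h=5, slot 5 empty => index 5.
Insert 964: h=12, slot 12 empty => index 12.
Table: [373, 203, 376, 883, _, 141, _, _, _, 281, 877, 673, 964, _, _, 49, 339]

5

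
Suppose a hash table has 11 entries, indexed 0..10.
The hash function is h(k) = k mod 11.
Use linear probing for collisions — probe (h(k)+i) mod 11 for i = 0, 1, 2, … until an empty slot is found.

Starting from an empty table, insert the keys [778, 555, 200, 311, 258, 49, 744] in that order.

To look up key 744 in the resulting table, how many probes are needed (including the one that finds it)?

3

778 hashes to 8; slot 8 is free → place at 8.
555 hashes to 5; slot 5 is free → place at 5.
200 hashes to 2; slot 2 is free → place at 2.
311 hashes to 3; slot 3 is free → place at 3.
258 hashes to 5; 5 taken → place at 6.
49 hashes to 5; 5,6 taken → place at 7.
744 hashes to 7; 7,8 taken → place at 9.
Table: [—, —, 200, 311, —, 555, 258, 49, 778, 744, —]
Lookup 744: h=7, probe 7,8,9 → found at 9.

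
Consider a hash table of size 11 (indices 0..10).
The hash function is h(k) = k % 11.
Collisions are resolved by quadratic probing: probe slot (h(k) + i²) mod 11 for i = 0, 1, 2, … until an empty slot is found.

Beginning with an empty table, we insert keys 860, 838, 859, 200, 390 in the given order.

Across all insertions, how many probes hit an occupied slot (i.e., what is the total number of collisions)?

3

860: h=2 -> slot 2
838: h=2, probe 2,3 -> slot 3
859: h=1 -> slot 1
200: h=2, probe 2,3,6 -> slot 6
390: h=5 -> slot 5
Table: [_, 859, 860, 838, _, 390, 200, _, _, _, _]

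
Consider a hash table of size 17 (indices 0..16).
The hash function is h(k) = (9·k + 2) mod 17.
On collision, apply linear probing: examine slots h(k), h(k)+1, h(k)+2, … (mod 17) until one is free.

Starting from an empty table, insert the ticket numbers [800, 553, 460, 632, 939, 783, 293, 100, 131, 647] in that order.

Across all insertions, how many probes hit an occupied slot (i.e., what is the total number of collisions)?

11

800 hashes to 11; slot 11 is free => place at 11.
553 hashes to 15; slot 15 is free => place at 15.
460 hashes to 11; 11 taken => place at 12.
632 hashes to 12; 12 taken => place at 13.
939 hashes to 4; slot 4 is free => place at 4.
783 hashes to 11; 11,12,13 taken => place at 14.
293 hashes to 4; 4 taken => place at 5.
100 hashes to 1; slot 1 is free => place at 1.
131 hashes to 8; slot 8 is free => place at 8.
647 hashes to 11; 11,12,13,14,15 taken => place at 16.
Table: [∅, 100, ∅, ∅, 939, 293, ∅, ∅, 131, ∅, ∅, 800, 460, 632, 783, 553, 647]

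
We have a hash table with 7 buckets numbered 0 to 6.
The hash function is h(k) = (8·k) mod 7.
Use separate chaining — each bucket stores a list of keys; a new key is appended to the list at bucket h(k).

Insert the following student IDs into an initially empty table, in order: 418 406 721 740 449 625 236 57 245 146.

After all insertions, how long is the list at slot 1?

418 -> bucket 5
406 -> bucket 0
721 -> bucket 0 (collision)
740 -> bucket 5 (collision)
449 -> bucket 1
625 -> bucket 2
236 -> bucket 5 (collision)
57 -> bucket 1 (collision)
245 -> bucket 0 (collision)
146 -> bucket 6
Final buckets:
0: 406 -> 721 -> 245
1: 449 -> 57
2: 625
3: -
4: -
5: 418 -> 740 -> 236
6: 146

2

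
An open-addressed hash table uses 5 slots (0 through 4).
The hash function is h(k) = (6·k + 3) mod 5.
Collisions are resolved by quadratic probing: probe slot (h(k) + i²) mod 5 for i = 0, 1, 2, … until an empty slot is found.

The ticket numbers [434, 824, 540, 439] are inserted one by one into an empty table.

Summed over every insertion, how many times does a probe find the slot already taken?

Insert 434: h=2, slot 2 empty -> index 2.
Insert 824: h=2, slot 2 occupied -> index 3.
Insert 540: h=3, slot 3 occupied -> index 4.
Insert 439: h=2, slots 2,3 occupied -> index 1.
Table: [_, 439, 434, 824, 540]

4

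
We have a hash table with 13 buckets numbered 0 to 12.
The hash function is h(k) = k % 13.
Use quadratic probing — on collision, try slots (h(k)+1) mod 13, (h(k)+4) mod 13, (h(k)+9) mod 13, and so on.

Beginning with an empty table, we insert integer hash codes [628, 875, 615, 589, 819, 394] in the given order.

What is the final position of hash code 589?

628: h=4 → slot 4
875: h=4, probe 4,5 → slot 5
615: h=4, probe 4,5,8 → slot 8
589: h=4, probe 4,5,8,0 → slot 0
819: h=0, probe 0,1 → slot 1
394: h=4, probe 4,5,8,0,7 → slot 7
Table: [589, 819, ., ., 628, 875, ., 394, 615, ., ., ., .]

0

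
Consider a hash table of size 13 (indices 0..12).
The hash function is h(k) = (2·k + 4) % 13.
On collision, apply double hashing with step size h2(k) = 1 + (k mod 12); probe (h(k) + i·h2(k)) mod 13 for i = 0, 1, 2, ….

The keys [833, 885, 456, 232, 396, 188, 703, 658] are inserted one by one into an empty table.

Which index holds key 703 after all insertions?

1

Insert 833: h=6, slot 6 empty → index 6.
Insert 885: h=6, h2=10, slot 6 occupied → index 3.
Insert 456: h=6, h2=1, slot 6 occupied → index 7.
Insert 232: h=0, slot 0 empty → index 0.
Insert 396: h=3, h2=1, slot 3 occupied → index 4.
Insert 188: h=3, h2=9, slot 3 occupied → index 12.
Insert 703: h=6, h2=8, slot 6 occupied → index 1.
Insert 658: h=7, h2=11, slot 7 occupied → index 5.
Table: [232, 703, —, 885, 396, 658, 833, 456, —, —, —, —, 188]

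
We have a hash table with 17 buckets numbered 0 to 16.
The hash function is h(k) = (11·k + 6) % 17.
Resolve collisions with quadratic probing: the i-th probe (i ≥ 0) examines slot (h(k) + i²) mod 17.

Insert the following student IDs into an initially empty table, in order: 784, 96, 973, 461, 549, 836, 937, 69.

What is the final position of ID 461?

12

Insert 784: h=11, slot 11 empty → index 11.
Insert 96: h=8, slot 8 empty → index 8.
Insert 973: h=16, slot 16 empty → index 16.
Insert 461: h=11, slot 11 occupied → index 12.
Insert 549: h=10, slot 10 empty → index 10.
Insert 836: h=5, slot 5 empty → index 5.
Insert 937: h=11, slots 11,12 occupied → index 15.
Insert 69: h=0, slot 0 empty → index 0.
Table: [69, ∅, ∅, ∅, ∅, 836, ∅, ∅, 96, ∅, 549, 784, 461, ∅, ∅, 937, 973]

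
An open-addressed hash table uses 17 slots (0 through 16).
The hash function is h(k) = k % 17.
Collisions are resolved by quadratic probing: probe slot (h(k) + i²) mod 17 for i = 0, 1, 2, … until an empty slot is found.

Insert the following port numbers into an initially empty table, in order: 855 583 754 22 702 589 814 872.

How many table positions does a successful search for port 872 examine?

855: h=5 -> slot 5
583: h=5, probe 5,6 -> slot 6
754: h=6, probe 6,7 -> slot 7
22: h=5, probe 5,6,9 -> slot 9
702: h=5, probe 5,6,9,14 -> slot 14
589: h=11 -> slot 11
814: h=15 -> slot 15
872: h=5, probe 5,6,9,14,4 -> slot 4
Table: [∅, ∅, ∅, ∅, 872, 855, 583, 754, ∅, 22, ∅, 589, ∅, ∅, 702, 814, ∅]
Lookup 872: h=5, probe 5,6,9,14,4 → found at 4.

5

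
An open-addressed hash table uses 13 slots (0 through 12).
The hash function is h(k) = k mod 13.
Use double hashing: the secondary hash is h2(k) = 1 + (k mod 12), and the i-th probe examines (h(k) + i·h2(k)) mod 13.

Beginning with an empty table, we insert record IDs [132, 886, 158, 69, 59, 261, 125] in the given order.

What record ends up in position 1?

Insert 132: h=2, slot 2 empty → index 2.
Insert 886: h=2, h2=11, slot 2 occupied → index 0.
Insert 158: h=2, h2=3, slot 2 occupied → index 5.
Insert 69: h=4, slot 4 empty → index 4.
Insert 59: h=7, slot 7 empty → index 7.
Insert 261: h=1, slot 1 empty → index 1.
Insert 125: h=8, slot 8 empty → index 8.
Table: [886, 261, 132, ., 69, 158, ., 59, 125, ., ., ., .]

261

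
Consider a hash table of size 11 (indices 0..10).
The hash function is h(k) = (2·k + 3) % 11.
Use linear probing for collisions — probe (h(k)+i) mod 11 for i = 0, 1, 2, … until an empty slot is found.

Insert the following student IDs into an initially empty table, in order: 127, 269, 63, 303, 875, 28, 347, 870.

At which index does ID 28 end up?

127: h=4 -> slot 4
269: h=2 -> slot 2
63: h=8 -> slot 8
303: h=4, probe 4,5 -> slot 5
875: h=4, probe 4,5,6 -> slot 6
28: h=4, probe 4,5,6,7 -> slot 7
347: h=4, probe 4,5,6,7,8,9 -> slot 9
870: h=5, probe 5,6,7,8,9,10 -> slot 10
Table: [—, —, 269, —, 127, 303, 875, 28, 63, 347, 870]

7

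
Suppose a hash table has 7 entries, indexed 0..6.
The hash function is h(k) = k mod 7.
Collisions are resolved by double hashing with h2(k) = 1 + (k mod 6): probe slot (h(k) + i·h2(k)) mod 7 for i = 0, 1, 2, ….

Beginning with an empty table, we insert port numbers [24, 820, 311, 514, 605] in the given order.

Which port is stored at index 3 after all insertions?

24: h=3 → slot 3
820: h=1 → slot 1
311: h=3, h2=6, probe 3,2 → slot 2
514: h=3, h2=5, probe 3,1,6 → slot 6
605: h=3, h2=6, probe 3,2,1,0 → slot 0
Table: [605, 820, 311, 24, ∅, ∅, 514]

24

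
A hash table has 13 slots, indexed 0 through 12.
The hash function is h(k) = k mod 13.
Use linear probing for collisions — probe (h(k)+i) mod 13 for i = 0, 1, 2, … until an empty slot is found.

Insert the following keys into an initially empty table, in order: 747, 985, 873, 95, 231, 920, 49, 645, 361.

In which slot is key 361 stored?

747: h=6 -> slot 6
985: h=10 -> slot 10
873: h=2 -> slot 2
95: h=4 -> slot 4
231: h=10, probe 10,11 -> slot 11
920: h=10, probe 10,11,12 -> slot 12
49: h=10, probe 10,11,12,0 -> slot 0
645: h=8 -> slot 8
361: h=10, probe 10,11,12,0,1 -> slot 1
Table: [49, 361, 873, ., 95, ., 747, ., 645, ., 985, 231, 920]

1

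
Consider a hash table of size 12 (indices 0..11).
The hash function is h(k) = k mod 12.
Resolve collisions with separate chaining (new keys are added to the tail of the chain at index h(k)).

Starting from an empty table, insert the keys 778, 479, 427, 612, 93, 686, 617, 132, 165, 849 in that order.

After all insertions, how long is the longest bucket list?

3

Insert 778: h=10, bucket 10 empty → new chain.
Insert 479: h=11, bucket 11 empty → new chain.
Insert 427: h=7, bucket 7 empty → new chain.
Insert 612: h=0, bucket 0 empty → new chain.
Insert 93: h=9, bucket 9 empty → new chain.
Insert 686: h=2, bucket 2 empty → new chain.
Insert 617: h=5, bucket 5 empty → new chain.
Insert 132: h=0, bucket 0 nonempty → append to chain.
Insert 165: h=9, bucket 9 nonempty → append to chain.
Insert 849: h=9, bucket 9 nonempty → append to chain.
Final buckets:
0: 612 -> 132
1: _
2: 686
3: _
4: _
5: 617
6: _
7: 427
8: _
9: 93 -> 165 -> 849
10: 778
11: 479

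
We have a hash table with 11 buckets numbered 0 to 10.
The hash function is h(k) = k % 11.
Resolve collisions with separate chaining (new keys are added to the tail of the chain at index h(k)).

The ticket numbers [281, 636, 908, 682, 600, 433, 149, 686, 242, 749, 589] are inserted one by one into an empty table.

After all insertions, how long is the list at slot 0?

Insert 281: h=6, bucket 6 empty → new chain.
Insert 636: h=9, bucket 9 empty → new chain.
Insert 908: h=6, bucket 6 nonempty → append to chain.
Insert 682: h=0, bucket 0 empty → new chain.
Insert 600: h=6, bucket 6 nonempty → append to chain.
Insert 433: h=4, bucket 4 empty → new chain.
Insert 149: h=6, bucket 6 nonempty → append to chain.
Insert 686: h=4, bucket 4 nonempty → append to chain.
Insert 242: h=0, bucket 0 nonempty → append to chain.
Insert 749: h=1, bucket 1 empty → new chain.
Insert 589: h=6, bucket 6 nonempty → append to chain.
Final buckets:
0: 682 -> 242
1: 749
2: ∅
3: ∅
4: 433 -> 686
5: ∅
6: 281 -> 908 -> 600 -> 149 -> 589
7: ∅
8: ∅
9: 636
10: ∅

2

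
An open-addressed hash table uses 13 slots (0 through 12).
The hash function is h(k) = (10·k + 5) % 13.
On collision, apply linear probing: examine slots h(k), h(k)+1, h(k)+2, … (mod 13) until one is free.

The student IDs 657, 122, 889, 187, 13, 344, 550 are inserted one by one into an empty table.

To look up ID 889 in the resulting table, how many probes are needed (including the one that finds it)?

Insert 657: h=10, slot 10 empty => index 10.
Insert 122: h=3, slot 3 empty => index 3.
Insert 889: h=3, slot 3 occupied => index 4.
Insert 187: h=3, slots 3,4 occupied => index 5.
Insert 13: h=5, slot 5 occupied => index 6.
Insert 344: h=0, slot 0 empty => index 0.
Insert 550: h=6, slot 6 occupied => index 7.
Table: [344, _, _, 122, 889, 187, 13, 550, _, _, 657, _, _]
Lookup 889: h=3, probe 3,4 → found at 4.

2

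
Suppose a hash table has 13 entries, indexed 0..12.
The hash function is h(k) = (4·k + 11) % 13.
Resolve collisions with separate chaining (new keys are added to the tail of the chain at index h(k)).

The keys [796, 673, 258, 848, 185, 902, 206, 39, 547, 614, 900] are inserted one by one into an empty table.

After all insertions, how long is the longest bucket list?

796 → bucket 10
673 → bucket 12
258 → bucket 3
848 → bucket 10 (collision)
185 → bucket 10 (collision)
902 → bucket 5
206 → bucket 3 (collision)
39 → bucket 11
547 → bucket 2
614 → bucket 10 (collision)
900 → bucket 10 (collision)
Final buckets:
0: ∅
1: ∅
2: 547
3: 258 -> 206
4: ∅
5: 902
6: ∅
7: ∅
8: ∅
9: ∅
10: 796 -> 848 -> 185 -> 614 -> 900
11: 39
12: 673

5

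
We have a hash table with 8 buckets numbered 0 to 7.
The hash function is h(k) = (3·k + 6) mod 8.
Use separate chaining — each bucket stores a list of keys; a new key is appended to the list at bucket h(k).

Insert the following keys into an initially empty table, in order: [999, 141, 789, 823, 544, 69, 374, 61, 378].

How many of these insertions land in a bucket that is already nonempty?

999 → bucket 3
141 → bucket 5
789 → bucket 5 (collision)
823 → bucket 3 (collision)
544 → bucket 6
69 → bucket 5 (collision)
374 → bucket 0
61 → bucket 5 (collision)
378 → bucket 4
Final buckets:
0: 374
1: -
2: -
3: 999 -> 823
4: 378
5: 141 -> 789 -> 69 -> 61
6: 544
7: -

4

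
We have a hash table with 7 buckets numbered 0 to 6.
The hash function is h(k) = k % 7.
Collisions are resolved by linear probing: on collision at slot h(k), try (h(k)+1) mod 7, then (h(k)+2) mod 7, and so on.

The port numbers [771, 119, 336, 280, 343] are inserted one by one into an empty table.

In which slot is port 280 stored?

771 hashes to 1; slot 1 is free => place at 1.
119 hashes to 0; slot 0 is free => place at 0.
336 hashes to 0; 0,1 taken => place at 2.
280 hashes to 0; 0,1,2 taken => place at 3.
343 hashes to 0; 0,1,2,3 taken => place at 4.
Table: [119, 771, 336, 280, 343, ∅, ∅]

3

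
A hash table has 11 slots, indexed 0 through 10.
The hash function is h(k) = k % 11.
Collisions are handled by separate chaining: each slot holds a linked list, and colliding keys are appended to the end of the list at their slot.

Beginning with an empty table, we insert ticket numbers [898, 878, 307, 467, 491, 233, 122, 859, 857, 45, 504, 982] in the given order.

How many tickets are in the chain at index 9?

2

898 → bucket 7
878 → bucket 9
307 → bucket 10
467 → bucket 5
491 → bucket 7 (collision)
233 → bucket 2
122 → bucket 1
859 → bucket 1 (collision)
857 → bucket 10 (collision)
45 → bucket 1 (collision)
504 → bucket 9 (collision)
982 → bucket 3
Final buckets:
0: .
1: 122 -> 859 -> 45
2: 233
3: 982
4: .
5: 467
6: .
7: 898 -> 491
8: .
9: 878 -> 504
10: 307 -> 857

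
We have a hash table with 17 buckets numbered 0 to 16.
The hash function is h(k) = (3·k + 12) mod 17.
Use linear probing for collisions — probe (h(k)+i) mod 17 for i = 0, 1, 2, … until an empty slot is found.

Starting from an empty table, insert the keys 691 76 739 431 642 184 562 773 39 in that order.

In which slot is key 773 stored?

5

691 hashes to 11; slot 11 is free → place at 11.
76 hashes to 2; slot 2 is free → place at 2.
739 hashes to 2; 2 taken → place at 3.
431 hashes to 13; slot 13 is free → place at 13.
642 hashes to 0; slot 0 is free → place at 0.
184 hashes to 3; 3 taken → place at 4.
562 hashes to 15; slot 15 is free → place at 15.
773 hashes to 2; 2,3,4 taken → place at 5.
39 hashes to 10; slot 10 is free → place at 10.
Table: [642, _, 76, 739, 184, 773, _, _, _, _, 39, 691, _, 431, _, 562, _]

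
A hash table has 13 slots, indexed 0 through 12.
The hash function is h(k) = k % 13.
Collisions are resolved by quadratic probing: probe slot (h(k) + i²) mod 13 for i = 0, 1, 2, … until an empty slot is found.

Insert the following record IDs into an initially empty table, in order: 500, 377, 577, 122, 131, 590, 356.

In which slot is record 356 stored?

500 hashes to 6; slot 6 is free -> place at 6.
377 hashes to 0; slot 0 is free -> place at 0.
577 hashes to 5; slot 5 is free -> place at 5.
122 hashes to 5; 5,6 taken -> place at 9.
131 hashes to 1; slot 1 is free -> place at 1.
590 hashes to 5; 5,6,9,1 taken -> place at 8.
356 hashes to 5; 5,6,9,1,8 taken -> place at 4.
Table: [377, 131, -, -, 356, 577, 500, -, 590, 122, -, -, -]

4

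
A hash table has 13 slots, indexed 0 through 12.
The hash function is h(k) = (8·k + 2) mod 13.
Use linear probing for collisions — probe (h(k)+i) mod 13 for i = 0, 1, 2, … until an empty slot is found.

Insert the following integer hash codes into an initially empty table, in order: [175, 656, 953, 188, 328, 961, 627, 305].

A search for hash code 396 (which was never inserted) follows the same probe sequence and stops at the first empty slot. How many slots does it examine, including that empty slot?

Insert 175: h=11, slot 11 empty -> index 11.
Insert 656: h=11, slot 11 occupied -> index 12.
Insert 953: h=8, slot 8 empty -> index 8.
Insert 188: h=11, slots 11,12 occupied -> index 0.
Insert 328: h=0, slot 0 occupied -> index 1.
Insert 961: h=7, slot 7 empty -> index 7.
Insert 627: h=0, slots 0,1 occupied -> index 2.
Insert 305: h=11, slots 11,12,0,1,2 occupied -> index 3.
Table: [188, 328, 627, 305, ∅, ∅, ∅, 961, 953, ∅, ∅, 175, 656]
Lookup 396: h=11, probe 11,12,0,1,2,3,4 → slot 4 empty, not found.

7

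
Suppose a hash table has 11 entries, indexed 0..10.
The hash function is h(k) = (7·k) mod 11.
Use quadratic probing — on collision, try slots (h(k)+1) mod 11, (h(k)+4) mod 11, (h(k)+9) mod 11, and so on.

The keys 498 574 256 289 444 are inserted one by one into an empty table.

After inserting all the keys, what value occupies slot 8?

289

498 hashes to 10; slot 10 is free -> place at 10.
574 hashes to 3; slot 3 is free -> place at 3.
256 hashes to 10; 10 taken -> place at 0.
289 hashes to 10; 10,0,3 taken -> place at 8.
444 hashes to 6; slot 6 is free -> place at 6.
Table: [256, _, _, 574, _, _, 444, _, 289, _, 498]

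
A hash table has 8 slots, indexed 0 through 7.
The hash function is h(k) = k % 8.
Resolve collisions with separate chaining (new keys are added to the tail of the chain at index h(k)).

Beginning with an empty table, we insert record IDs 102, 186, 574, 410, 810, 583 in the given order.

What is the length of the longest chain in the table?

Insert 102: h=6, bucket 6 empty -> new chain.
Insert 186: h=2, bucket 2 empty -> new chain.
Insert 574: h=6, bucket 6 nonempty -> append to chain.
Insert 410: h=2, bucket 2 nonempty -> append to chain.
Insert 810: h=2, bucket 2 nonempty -> append to chain.
Insert 583: h=7, bucket 7 empty -> new chain.
Final buckets:
0: —
1: —
2: 186 -> 410 -> 810
3: —
4: —
5: —
6: 102 -> 574
7: 583

3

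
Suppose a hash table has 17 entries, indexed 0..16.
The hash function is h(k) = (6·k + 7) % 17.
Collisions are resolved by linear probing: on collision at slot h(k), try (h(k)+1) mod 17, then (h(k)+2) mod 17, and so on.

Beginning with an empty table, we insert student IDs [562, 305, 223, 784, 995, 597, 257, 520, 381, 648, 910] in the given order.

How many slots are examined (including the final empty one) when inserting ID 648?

562: h=13 => slot 13
305: h=1 => slot 1
223: h=2 => slot 2
784: h=2, probe 2,3 => slot 3
995: h=10 => slot 10
597: h=2, probe 2,3,4 => slot 4
257: h=2, probe 2,3,4,5 => slot 5
520: h=16 => slot 16
381: h=15 => slot 15
648: h=2, probe 2,3,4,5,6 => slot 6
910: h=10, probe 10,11 => slot 11
Table: [-, 305, 223, 784, 597, 257, 648, -, -, -, 995, 910, -, 562, -, 381, 520]

5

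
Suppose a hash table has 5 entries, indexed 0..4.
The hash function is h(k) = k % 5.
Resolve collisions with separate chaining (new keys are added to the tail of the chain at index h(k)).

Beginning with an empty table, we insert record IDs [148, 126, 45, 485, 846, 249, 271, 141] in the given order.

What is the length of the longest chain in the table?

Insert 148: h=3, bucket 3 empty → new chain.
Insert 126: h=1, bucket 1 empty → new chain.
Insert 45: h=0, bucket 0 empty → new chain.
Insert 485: h=0, bucket 0 nonempty → append to chain.
Insert 846: h=1, bucket 1 nonempty → append to chain.
Insert 249: h=4, bucket 4 empty → new chain.
Insert 271: h=1, bucket 1 nonempty → append to chain.
Insert 141: h=1, bucket 1 nonempty → append to chain.
Final buckets:
0: 45 -> 485
1: 126 -> 846 -> 271 -> 141
2: .
3: 148
4: 249

4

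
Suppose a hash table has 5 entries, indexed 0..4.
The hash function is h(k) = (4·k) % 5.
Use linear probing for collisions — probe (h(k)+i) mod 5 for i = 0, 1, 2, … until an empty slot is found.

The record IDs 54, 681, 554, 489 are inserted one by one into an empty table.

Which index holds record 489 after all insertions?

3

54 hashes to 1; slot 1 is free => place at 1.
681 hashes to 4; slot 4 is free => place at 4.
554 hashes to 1; 1 taken => place at 2.
489 hashes to 1; 1,2 taken => place at 3.
Table: [., 54, 554, 489, 681]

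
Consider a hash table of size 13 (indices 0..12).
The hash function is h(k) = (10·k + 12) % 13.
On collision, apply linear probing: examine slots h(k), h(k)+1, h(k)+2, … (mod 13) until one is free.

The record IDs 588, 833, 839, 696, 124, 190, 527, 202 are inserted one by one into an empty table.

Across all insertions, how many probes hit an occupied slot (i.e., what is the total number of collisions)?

10

588 hashes to 3; slot 3 is free => place at 3.
833 hashes to 9; slot 9 is free => place at 9.
839 hashes to 4; slot 4 is free => place at 4.
696 hashes to 4; 4 taken => place at 5.
124 hashes to 4; 4,5 taken => place at 6.
190 hashes to 1; slot 1 is free => place at 1.
527 hashes to 4; 4,5,6 taken => place at 7.
202 hashes to 4; 4,5,6,7 taken => place at 8.
Table: [_, 190, _, 588, 839, 696, 124, 527, 202, 833, _, _, _]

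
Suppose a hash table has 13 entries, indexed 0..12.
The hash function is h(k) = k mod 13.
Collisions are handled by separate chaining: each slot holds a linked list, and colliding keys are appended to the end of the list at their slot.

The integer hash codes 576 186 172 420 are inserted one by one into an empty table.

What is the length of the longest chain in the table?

3

576 -> bucket 4
186 -> bucket 4 (collision)
172 -> bucket 3
420 -> bucket 4 (collision)
Final buckets:
0: —
1: —
2: —
3: 172
4: 576 -> 186 -> 420
5: —
6: —
7: —
8: —
9: —
10: —
11: —
12: —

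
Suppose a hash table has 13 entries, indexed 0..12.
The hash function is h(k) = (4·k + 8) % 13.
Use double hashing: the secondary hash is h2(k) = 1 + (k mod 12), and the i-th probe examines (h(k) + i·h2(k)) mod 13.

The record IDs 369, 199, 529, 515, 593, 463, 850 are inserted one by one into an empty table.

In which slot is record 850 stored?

0

369: h=2 => slot 2
199: h=11 => slot 11
529: h=5 => slot 5
515: h=1 => slot 1
593: h=1, h2=6, probe 1,7 => slot 7
463: h=1, h2=8, probe 1,9 => slot 9
850: h=2, h2=11, probe 2,0 => slot 0
Table: [850, 515, 369, -, -, 529, -, 593, -, 463, -, 199, -]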